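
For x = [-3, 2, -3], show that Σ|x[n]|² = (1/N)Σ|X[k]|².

Time domain:
Σ|x[n]|² = |-3|² + |2|² + |-3|² = 22.0000

Frequency domain:
(1/3)Σ|X[k]|² = (1/3)(|-4|² + |-2.5000-4.3301i|² + |-2.5000+4.3301i|²) = (1/3)·66.0000 = 22.0000

Both sides agree, confirming Parseval's theorem.

Σ|x[n]|² = (1/N)Σ|X[k]|² = 22.0000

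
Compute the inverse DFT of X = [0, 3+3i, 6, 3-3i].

x[n] = (1/4) Σ(k=0 to 3) X[k] · e^(2πikn/4)

Computing each x[n]:
x[0] = 3
x[1] = -3
x[2] = 0
x[3] = 0

x = [3, -3, 0, 0]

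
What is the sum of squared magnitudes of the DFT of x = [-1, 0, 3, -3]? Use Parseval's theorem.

Parseval: Σ|x[n]|² = (1/N)Σ|X[k]|², so Σ|X[k]|² = N·Σ|x[n]|² = 4·19.0000

Σ|X[k]|² = N·Σ|x[n]|² = 4·19.0000 = 76.0000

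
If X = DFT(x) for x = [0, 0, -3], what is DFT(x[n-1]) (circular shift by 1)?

Time shift by 1: X_shifted[k] = ω_3^(1k) · X[k]
Shifted x = [-3, 0, 0]

DFT(x[n-1]) = [-3, -3, -3]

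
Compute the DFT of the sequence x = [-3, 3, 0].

X[k] = Σ(n=0 to 2) x[n] · ω_3^(nk)
where ω_3 = e^(-2πi/3)

Computing each X[k]:
X[0] = 0
X[1] = -4.5000-2.5981i
X[2] = -4.5000+2.5981i

X = [0, -4.5000-2.5981i, -4.5000+2.5981i]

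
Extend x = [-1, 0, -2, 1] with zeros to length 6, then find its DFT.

Original 4-point DFT: [-2, 1+1i, -4, 1-1i]
Zero-padded 6-point DFT provides frequency interpolation.

DFT_6([x, 0, ...]) = [-2, -1.0000+1.7321i, 1.0000-1.7321i, -4, 1.0000+1.7321i, -1.0000-1.7321i]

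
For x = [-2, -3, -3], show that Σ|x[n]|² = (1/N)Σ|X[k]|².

Time domain:
Σ|x[n]|² = |-2|² + |-3|² + |-3|² = 22.0000

Frequency domain:
(1/3)Σ|X[k]|² = (1/3)(|-8|² + |1|² + |1|²) = (1/3)·66.0000 = 22.0000

Both sides agree, confirming Parseval's theorem.

Σ|x[n]|² = (1/N)Σ|X[k]|² = 22.0000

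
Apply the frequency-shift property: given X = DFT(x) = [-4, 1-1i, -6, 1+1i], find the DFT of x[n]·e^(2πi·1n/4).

Modulation property: DFT(ω_4^(-1n)·x[n]) = X[(k-1) mod 4], so circularly shift X by 1 positions.

X[k-1] = [1+1i, -4, 1-1i, -6]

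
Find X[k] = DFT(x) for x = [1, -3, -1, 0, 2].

X[k] = Σ(n=0 to 4) x[n] · ω_5^(nk)
where ω_5 = e^(-2πi/5)

Computing each X[k]:
X[0] = -1
X[1] = 1.5000+5.3431i
X[2] = 1.5000+1.9879i
X[3] = 1.5000-1.9879i
X[4] = 1.5000-5.3431i

X = [-1, 1.5000+5.3431i, 1.5000+1.9879i, 1.5000-1.9879i, 1.5000-5.3431i]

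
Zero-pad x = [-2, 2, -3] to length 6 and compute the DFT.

Original 3-point DFT: [-3, -1.5000-4.3301i, -1.5000+4.3301i]
Zero-padded 6-point DFT provides frequency interpolation.

DFT_6([x, 0, ...]) = [-3, 0.5000+0.8660i, -1.5000-4.3301i, -7, -1.5000+4.3301i, 0.5000-0.8660i]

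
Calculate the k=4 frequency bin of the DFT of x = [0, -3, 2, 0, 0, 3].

X[4] = Σ(n=0 to 5) x[n] · ω_6^(4n) where ω_6 = e^(-2πi/6)
= (0)·ω_6^0 + (-3)·ω_6^4 + (2)·ω_6^8 + (0)·ω_6^12 + (0)·ω_6^16 + (3)·ω_6^20

X[4] = -1.0000-6.9282i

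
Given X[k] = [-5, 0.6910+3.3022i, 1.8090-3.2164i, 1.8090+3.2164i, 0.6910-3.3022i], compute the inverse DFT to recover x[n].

x[n] = (1/5) Σ(k=0 to 4) X[k] · e^(2πikn/5)

Computing each x[n]:
x[0] = 0
x[1] = -2
x[2] = -3
x[3] = 1
x[4] = -1

x = [0, -2, -3, 1, -1]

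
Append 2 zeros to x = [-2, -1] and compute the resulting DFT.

Original 2-point DFT: [-3, -1]
Zero-padded 4-point DFT provides frequency interpolation.

DFT_4([x, 0, ...]) = [-3, -2+1i, -1, -2-1i]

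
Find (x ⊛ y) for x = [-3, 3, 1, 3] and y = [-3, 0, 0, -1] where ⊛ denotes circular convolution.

(x ⊛ y)[n] = Σ(m=0 to 3) x[m] · y[(n-m) mod 4]

Computing each output sample:
(x ⊛ y)[0] = 6
(x ⊛ y)[1] = -10
(x ⊛ y)[2] = -6
(x ⊛ y)[3] = -6

x ⊛ y = [6, -10, -6, -6]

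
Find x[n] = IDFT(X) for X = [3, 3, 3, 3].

x[n] = (1/4) Σ(k=0 to 3) X[k] · e^(2πikn/4)

Computing each x[n]:
x[0] = 3
x[1] = 0
x[2] = 0
x[3] = 0

x = [3, 0, 0, 0]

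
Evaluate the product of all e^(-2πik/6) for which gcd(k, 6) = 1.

The primitive 6th roots of unity are ω_6^k for k coprime to 6: k ∈ {1, 5}
Their product equals the constant term of the cyclotomic polynomial Φ_6(x) up to sign.
For n ≥ 3, the product of all primitive nth roots of unity is 1. (For n=1 it is 1; for n=2 it is -1.)

1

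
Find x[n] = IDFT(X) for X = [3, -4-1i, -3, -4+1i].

x[n] = (1/4) Σ(k=0 to 3) X[k] · e^(2πikn/4)

Computing each x[n]:
x[0] = -2
x[1] = 2
x[2] = 2
x[3] = 1

x = [-2, 2, 2, 1]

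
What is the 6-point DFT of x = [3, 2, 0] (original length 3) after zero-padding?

Original 3-point DFT: [5, 2.0000-1.7321i, 2.0000+1.7321i]
Zero-padded 6-point DFT provides frequency interpolation.

DFT_6([x, 0, ...]) = [5, 4.0000-1.7321i, 2.0000-1.7321i, 1, 2.0000+1.7321i, 4.0000+1.7321i]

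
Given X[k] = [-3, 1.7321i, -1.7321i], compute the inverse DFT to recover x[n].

x[n] = (1/3) Σ(k=0 to 2) X[k] · e^(2πikn/3)

Computing each x[n]:
x[0] = -1
x[1] = -2
x[2] = 0

x = [-1, -2, 0]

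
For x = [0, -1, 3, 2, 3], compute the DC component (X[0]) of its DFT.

X[0] = Σ(n=0 to 4) x[n] · ω_5^0 = Σ x[n]
= (0) + (-1) + (3) + (2) + (3)

X[0] = 7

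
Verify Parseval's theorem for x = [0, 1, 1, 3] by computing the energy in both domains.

Time domain:
Σ|x[n]|² = |0|² + |1|² + |1|² + |3|² = 11.0000

Frequency domain:
(1/4)Σ|X[k]|² = (1/4)(|5|² + |-1+2i|² + |-3|² + |-1-2i|²) = (1/4)·44.0000 = 11.0000

Both sides agree, confirming Parseval's theorem.

Σ|x[n]|² = (1/N)Σ|X[k]|² = 11.0000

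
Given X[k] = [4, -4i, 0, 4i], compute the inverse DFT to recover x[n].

x[n] = (1/4) Σ(k=0 to 3) X[k] · e^(2πikn/4)

Computing each x[n]:
x[0] = 1
x[1] = 3
x[2] = 1
x[3] = -1

x = [1, 3, 1, -1]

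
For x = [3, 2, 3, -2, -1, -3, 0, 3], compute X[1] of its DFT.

X[1] = Σ(n=0 to 7) x[n] · ω_8^(1n) where ω_8 = e^(-2πi/8)
= (3)·ω_8^0 + (2)·ω_8^1 + (3)·ω_8^2 + (-2)·ω_8^3 + (-1)·ω_8^4 + (-3)·ω_8^5 + (0)·ω_8^6 + (3)·ω_8^7

X[1] = 11.0711-3.0000i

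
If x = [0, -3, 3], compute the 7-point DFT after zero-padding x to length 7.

Original 3-point DFT: [0, 5.1962i, -5.1962i]
Zero-padded 7-point DFT provides frequency interpolation.

DFT_7([x, 0, ...]) = [0, -2.5380-0.5793i, -2.0353+4.2264i, 4.5734+3.6471i, 4.5734-3.6471i, -2.0353-4.2264i, -2.5380+0.5793i]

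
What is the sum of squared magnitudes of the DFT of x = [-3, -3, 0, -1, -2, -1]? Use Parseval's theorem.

Parseval: Σ|x[n]|² = (1/N)Σ|X[k]|², so Σ|X[k]|² = N·Σ|x[n]|² = 6·24.0000

Σ|X[k]|² = N·Σ|x[n]|² = 6·24.0000 = 144.0000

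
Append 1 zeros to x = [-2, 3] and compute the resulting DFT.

Original 2-point DFT: [1, -5]
Zero-padded 3-point DFT provides frequency interpolation.

DFT_3([x, 0, ...]) = [1, -3.5000-2.5981i, -3.5000+2.5981i]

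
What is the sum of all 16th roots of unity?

Sum of all nth roots of unity equals 0 for n > 1 (geometric series with r ≠ 1).

0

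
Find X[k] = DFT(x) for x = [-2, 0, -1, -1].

X[k] = Σ(n=0 to 3) x[n] · ω_4^(nk)
where ω_4 = e^(-2πi/4)

Computing each X[k]:
X[0] = -4
X[1] = -1-1i
X[2] = -2
X[3] = -1+1i

X = [-4, -1-1i, -2, -1+1i]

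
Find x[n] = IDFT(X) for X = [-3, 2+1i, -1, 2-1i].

x[n] = (1/4) Σ(k=0 to 3) X[k] · e^(2πikn/4)

Computing each x[n]:
x[0] = 0
x[1] = -1
x[2] = -2
x[3] = 0

x = [0, -1, -2, 0]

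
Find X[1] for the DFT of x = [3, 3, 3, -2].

X[1] = Σ(n=0 to 3) x[n] · ω_4^(1n) where ω_4 = e^(-2πi/4)
= (3)·ω_4^0 + (3)·ω_4^1 + (3)·ω_4^2 + (-2)·ω_4^3

X[1] = -5i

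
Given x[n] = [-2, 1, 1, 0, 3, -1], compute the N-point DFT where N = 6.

X[k] = Σ(n=0 to 5) x[n] · ω_6^(nk)
where ω_6 = e^(-2πi/6)

Computing each X[k]:
X[0] = 2
X[1] = -4
X[2] = -4.0000-3.4641i
X[3] = 2
X[4] = -4.0000+3.4641i
X[5] = -4

X = [2, -4, -4.0000-3.4641i, 2, -4.0000+3.4641i, -4]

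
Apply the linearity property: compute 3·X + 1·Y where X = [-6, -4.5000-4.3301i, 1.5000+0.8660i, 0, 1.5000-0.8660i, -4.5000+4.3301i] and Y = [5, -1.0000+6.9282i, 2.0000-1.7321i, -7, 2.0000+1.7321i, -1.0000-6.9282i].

By linearity: DFT(3x + 1y) = 3·DFT(x) + 1·DFT(y)
= 3·[-6, -4.5000-4.3301i, 1.5000+0.8660i, 0, 1.5000-0.8660i, -4.5000+4.3301i] + 1·[5, -1.0000+6.9282i, 2.0000-1.7321i, -7, 2.0000+1.7321i, -1.0000-6.9282i]

Computing element-wise:
Z[0] = 3·(-6) + 1·(5) = -13
Z[1] = 3·(-4.5000-4.3301i) + 1·(-1.0000+6.9282i) = -14.5000-6.0621i
Z[2] = 3·(1.5000+0.8660i) + 1·(2.0000-1.7321i) = 6.5000+0.8659i
Z[3] = 3·(0) + 1·(-7) = -7
Z[4] = 3·(1.5000-0.8660i) + 1·(2.0000+1.7321i) = 6.5000-0.8659i
Z[5] = 3·(-4.5000+4.3301i) + 1·(-1.0000-6.9282i) = -14.5000+6.0621i

DFT(3x + 1y) = 3·X + 1·Y = [-13, -14.5000-6.0621i, 6.5000+0.8659i, -7, 6.5000-0.8659i, -14.5000+6.0621i]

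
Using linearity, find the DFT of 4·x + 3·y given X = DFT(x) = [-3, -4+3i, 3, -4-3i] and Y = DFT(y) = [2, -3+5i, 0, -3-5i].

By linearity: DFT(4x + 3y) = 4·DFT(x) + 3·DFT(y)
= 4·[-3, -4+3i, 3, -4-3i] + 3·[2, -3+5i, 0, -3-5i]

Computing element-wise:
Z[0] = 4·(-3) + 3·(2) = -6
Z[1] = 4·(-4+3i) + 3·(-3+5i) = -25+27i
Z[2] = 4·(3) + 3·(0) = 12
Z[3] = 4·(-4-3i) + 3·(-3-5i) = -25-27i

DFT(4x + 3y) = 4·X + 3·Y = [-6, -25+27i, 12, -25-27i]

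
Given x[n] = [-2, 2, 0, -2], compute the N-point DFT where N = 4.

X[k] = Σ(n=0 to 3) x[n] · ω_4^(nk)
where ω_4 = e^(-2πi/4)

Computing each X[k]:
X[0] = -2
X[1] = -2-4i
X[2] = -2
X[3] = -2+4i

X = [-2, -2-4i, -2, -2+4i]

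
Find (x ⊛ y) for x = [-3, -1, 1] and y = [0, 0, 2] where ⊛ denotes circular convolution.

(x ⊛ y)[n] = Σ(m=0 to 2) x[m] · y[(n-m) mod 3]

Computing each output sample:
(x ⊛ y)[0] = -2
(x ⊛ y)[1] = 2
(x ⊛ y)[2] = -6

x ⊛ y = [-2, 2, -6]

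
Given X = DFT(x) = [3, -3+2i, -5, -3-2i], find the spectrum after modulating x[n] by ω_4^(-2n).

Modulation property: DFT(ω_4^(-2n)·x[n]) = X[(k-2) mod 4], so circularly shift X by 2 positions.

X[k-2] = [-5, -3-2i, 3, -3+2i]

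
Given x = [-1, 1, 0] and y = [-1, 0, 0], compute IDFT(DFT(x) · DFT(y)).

(x ⊛ y)[n] = Σ(m=0 to 2) x[m] · y[(n-m) mod 3]

Computing each output sample:
(x ⊛ y)[0] = 1
(x ⊛ y)[1] = -1
(x ⊛ y)[2] = 0

x ⊛ y = [1, -1, 0]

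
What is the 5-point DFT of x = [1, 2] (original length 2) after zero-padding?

Original 2-point DFT: [3, -1]
Zero-padded 5-point DFT provides frequency interpolation.

DFT_5([x, 0, ...]) = [3, 1.6180-1.9021i, -0.6180-1.1756i, -0.6180+1.1756i, 1.6180+1.9021i]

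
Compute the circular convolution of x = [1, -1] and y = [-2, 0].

(x ⊛ y)[n] = Σ(m=0 to 1) x[m] · y[(n-m) mod 2]

Computing each output sample:
(x ⊛ y)[0] = -2
(x ⊛ y)[1] = 2

x ⊛ y = [-2, 2]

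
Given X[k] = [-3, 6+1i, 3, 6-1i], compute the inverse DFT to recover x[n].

x[n] = (1/4) Σ(k=0 to 3) X[k] · e^(2πikn/4)

Computing each x[n]:
x[0] = 3
x[1] = -2
x[2] = -3
x[3] = -1

x = [3, -2, -3, -1]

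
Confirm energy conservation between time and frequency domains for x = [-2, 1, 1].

Time domain:
Σ|x[n]|² = |-2|² + |1|² + |1|² = 6.0000

Frequency domain:
(1/3)Σ|X[k]|² = (1/3)(|0|² + |-3|² + |-3|²) = (1/3)·18.0000 = 6.0000

Both sides agree, confirming Parseval's theorem.

Σ|x[n]|² = (1/N)Σ|X[k]|² = 6.0000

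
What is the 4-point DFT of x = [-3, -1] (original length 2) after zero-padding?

Original 2-point DFT: [-4, -2]
Zero-padded 4-point DFT provides frequency interpolation.

DFT_4([x, 0, ...]) = [-4, -3+1i, -2, -3-1i]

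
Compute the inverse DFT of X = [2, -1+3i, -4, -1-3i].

x[n] = (1/4) Σ(k=0 to 3) X[k] · e^(2πikn/4)

Computing each x[n]:
x[0] = -1
x[1] = 0
x[2] = 0
x[3] = 3

x = [-1, 0, 0, 3]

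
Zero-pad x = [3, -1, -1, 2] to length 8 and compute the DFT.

Original 4-point DFT: [3, 4+3i, 1, 4-3i]
Zero-padded 8-point DFT provides frequency interpolation.

DFT_8([x, 0, ...]) = [3, 0.8787+0.2929i, 4+3i, 5.1213-1.7071i, 1, 5.1213+1.7071i, 4-3i, 0.8787-0.2929i]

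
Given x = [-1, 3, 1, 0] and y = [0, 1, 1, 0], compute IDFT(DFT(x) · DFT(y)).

(x ⊛ y)[n] = Σ(m=0 to 3) x[m] · y[(n-m) mod 4]

Computing each output sample:
(x ⊛ y)[0] = 1
(x ⊛ y)[1] = -1
(x ⊛ y)[2] = 2
(x ⊛ y)[3] = 4

x ⊛ y = [1, -1, 2, 4]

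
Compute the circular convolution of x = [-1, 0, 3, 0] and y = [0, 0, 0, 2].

(x ⊛ y)[n] = Σ(m=0 to 3) x[m] · y[(n-m) mod 4]

Computing each output sample:
(x ⊛ y)[0] = 0
(x ⊛ y)[1] = 6
(x ⊛ y)[2] = 0
(x ⊛ y)[3] = -2

x ⊛ y = [0, 6, 0, -2]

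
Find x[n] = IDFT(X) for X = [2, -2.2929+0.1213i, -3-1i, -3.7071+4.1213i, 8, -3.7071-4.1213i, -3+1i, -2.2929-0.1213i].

x[n] = (1/8) Σ(k=0 to 7) X[k] · e^(2πikn/8)

Computing each x[n]:
x[0] = -1
x[1] = -1
x[2] = 3
x[3] = -2
x[4] = 2
x[5] = 0
x[6] = 1
x[7] = 0

x = [-1, -1, 3, -2, 2, 0, 1, 0]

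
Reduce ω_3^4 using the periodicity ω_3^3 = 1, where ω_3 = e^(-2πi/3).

Since ω_3^3 = 1, powers reduce modulo 3.
4 mod 3 = 1
So ω_3^4 = ω_3^1 = e^(-2πi·1/3)

ω_3^4 = ω_3^1 = -0.5000-0.8660i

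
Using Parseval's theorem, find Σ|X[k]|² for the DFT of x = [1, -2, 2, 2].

Parseval: Σ|x[n]|² = (1/N)Σ|X[k]|², so Σ|X[k]|² = N·Σ|x[n]|² = 4·13.0000

Σ|X[k]|² = N·Σ|x[n]|² = 4·13.0000 = 52.0000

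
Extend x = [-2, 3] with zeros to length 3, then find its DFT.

Original 2-point DFT: [1, -5]
Zero-padded 3-point DFT provides frequency interpolation.

DFT_3([x, 0, ...]) = [1, -3.5000-2.5981i, -3.5000+2.5981i]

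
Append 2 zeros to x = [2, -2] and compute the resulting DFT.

Original 2-point DFT: [0, 4]
Zero-padded 4-point DFT provides frequency interpolation.

DFT_4([x, 0, ...]) = [0, 2+2i, 4, 2-2i]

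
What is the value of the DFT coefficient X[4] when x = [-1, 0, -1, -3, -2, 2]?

X[4] = Σ(n=0 to 5) x[n] · ω_6^(4n) where ω_6 = e^(-2πi/6)
= (-1)·ω_6^0 + (0)·ω_6^4 + (-1)·ω_6^8 + (-3)·ω_6^12 + (-2)·ω_6^16 + (2)·ω_6^20

X[4] = -3.5000-2.5981i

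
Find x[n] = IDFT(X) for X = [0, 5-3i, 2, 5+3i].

x[n] = (1/4) Σ(k=0 to 3) X[k] · e^(2πikn/4)

Computing each x[n]:
x[0] = 3
x[1] = 1
x[2] = -2
x[3] = -2

x = [3, 1, -2, -2]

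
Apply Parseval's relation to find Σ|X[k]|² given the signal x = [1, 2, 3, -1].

Parseval: Σ|x[n]|² = (1/N)Σ|X[k]|², so Σ|X[k]|² = N·Σ|x[n]|² = 4·15.0000

Σ|X[k]|² = N·Σ|x[n]|² = 4·15.0000 = 60.0000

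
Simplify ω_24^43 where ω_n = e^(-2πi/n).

Since ω_24^24 = 1, powers reduce modulo 24.
43 mod 24 = 19
So ω_24^43 = ω_24^19 = e^(-2πi·19/24)

ω_24^43 = ω_24^19 = 0.2588+0.9659i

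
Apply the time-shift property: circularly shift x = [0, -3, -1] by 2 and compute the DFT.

Time shift by 2: X_shifted[k] = ω_3^(2k) · X[k]
Shifted x = [-3, -1, 0]

DFT(x[n-2]) = [-4, -2.5000+0.8660i, -2.5000-0.8660i]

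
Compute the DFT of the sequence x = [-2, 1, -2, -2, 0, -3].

X[k] = Σ(n=0 to 5) x[n] · ω_6^(nk)
where ω_6 = e^(-2πi/6)

Computing each X[k]:
X[0] = -8
X[1] = -1.7321i
X[2] = -2.0000-5.1962i
X[3] = 0
X[4] = -2.0000+5.1962i
X[5] = 1.7321i

X = [-8, -1.7321i, -2.0000-5.1962i, 0, -2.0000+5.1962i, 1.7321i]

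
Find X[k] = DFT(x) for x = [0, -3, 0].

X[k] = Σ(n=0 to 2) x[n] · ω_3^(nk)
where ω_3 = e^(-2πi/3)

Computing each X[k]:
X[0] = -3
X[1] = 1.5000+2.5981i
X[2] = 1.5000-2.5981i

X = [-3, 1.5000+2.5981i, 1.5000-2.5981i]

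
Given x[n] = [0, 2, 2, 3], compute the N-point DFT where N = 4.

X[k] = Σ(n=0 to 3) x[n] · ω_4^(nk)
where ω_4 = e^(-2πi/4)

Computing each X[k]:
X[0] = 7
X[1] = -2+1i
X[2] = -3
X[3] = -2-1i

X = [7, -2+1i, -3, -2-1i]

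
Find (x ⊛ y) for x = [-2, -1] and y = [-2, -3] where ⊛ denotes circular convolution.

(x ⊛ y)[n] = Σ(m=0 to 1) x[m] · y[(n-m) mod 2]

Computing each output sample:
(x ⊛ y)[0] = 7
(x ⊛ y)[1] = 8

x ⊛ y = [7, 8]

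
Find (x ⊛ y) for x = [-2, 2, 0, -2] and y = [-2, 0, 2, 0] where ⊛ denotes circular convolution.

(x ⊛ y)[n] = Σ(m=0 to 3) x[m] · y[(n-m) mod 4]

Computing each output sample:
(x ⊛ y)[0] = 4
(x ⊛ y)[1] = -8
(x ⊛ y)[2] = -4
(x ⊛ y)[3] = 8

x ⊛ y = [4, -8, -4, 8]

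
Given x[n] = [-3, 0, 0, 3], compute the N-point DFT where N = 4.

X[k] = Σ(n=0 to 3) x[n] · ω_4^(nk)
where ω_4 = e^(-2πi/4)

Computing each X[k]:
X[0] = 0
X[1] = -3+3i
X[2] = -6
X[3] = -3-3i

X = [0, -3+3i, -6, -3-3i]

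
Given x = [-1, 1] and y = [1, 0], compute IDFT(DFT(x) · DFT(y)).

(x ⊛ y)[n] = Σ(m=0 to 1) x[m] · y[(n-m) mod 2]

Computing each output sample:
(x ⊛ y)[0] = -1
(x ⊛ y)[1] = 1

x ⊛ y = [-1, 1]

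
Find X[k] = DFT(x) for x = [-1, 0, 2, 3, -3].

X[k] = Σ(n=0 to 4) x[n] · ω_5^(nk)
where ω_5 = e^(-2πi/5)

Computing each X[k]:
X[0] = 1
X[1] = -5.9721-2.2654i
X[2] = 2.9721-2.7144i
X[3] = 2.9721+2.7144i
X[4] = -5.9721+2.2654i

X = [1, -5.9721-2.2654i, 2.9721-2.7144i, 2.9721+2.7144i, -5.9721+2.2654i]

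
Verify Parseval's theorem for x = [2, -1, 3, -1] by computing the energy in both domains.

Time domain:
Σ|x[n]|² = |2|² + |-1|² + |3|² + |-1|² = 15.0000

Frequency domain:
(1/4)Σ|X[k]|² = (1/4)(|3|² + |-1|² + |7|² + |-1|²) = (1/4)·60.0000 = 15.0000

Both sides agree, confirming Parseval's theorem.

Σ|x[n]|² = (1/N)Σ|X[k]|² = 15.0000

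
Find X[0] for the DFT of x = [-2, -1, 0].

X[0] = Σ(n=0 to 2) x[n] · ω_3^0 = Σ x[n]
= (-2) + (-1) + (0)

X[0] = -3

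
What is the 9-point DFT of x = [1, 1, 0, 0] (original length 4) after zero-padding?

Original 4-point DFT: [2, 1-1i, 0, 1+1i]
Zero-padded 9-point DFT provides frequency interpolation.

DFT_9([x, 0, ...]) = [2, 1.7660-0.6428i, 1.1736-0.9848i, 0.5000-0.8660i, 0.0603-0.3420i, 0.0603+0.3420i, 0.5000+0.8660i, 1.1736+0.9848i, 1.7660+0.6428i]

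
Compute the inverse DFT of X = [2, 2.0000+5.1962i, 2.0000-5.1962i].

x[n] = (1/3) Σ(k=0 to 2) X[k] · e^(2πikn/3)

Computing each x[n]:
x[0] = 2
x[1] = -3
x[2] = 3

x = [2, -3, 3]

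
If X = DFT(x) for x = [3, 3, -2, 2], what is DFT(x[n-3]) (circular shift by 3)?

Time shift by 3: X_shifted[k] = ω_4^(3k) · X[k]
Shifted x = [3, -2, 2, 3]

DFT(x[n-3]) = [6, 1+5i, 4, 1-5i]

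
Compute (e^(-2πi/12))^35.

Since ω_12^12 = 1, powers reduce modulo 12.
35 mod 12 = 11
So ω_12^35 = ω_12^11 = e^(-2πi·11/12)

ω_12^35 = ω_12^11 = 0.8660+0.5000i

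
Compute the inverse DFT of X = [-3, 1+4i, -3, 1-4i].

x[n] = (1/4) Σ(k=0 to 3) X[k] · e^(2πikn/4)

Computing each x[n]:
x[0] = -1
x[1] = -2
x[2] = -2
x[3] = 2

x = [-1, -2, -2, 2]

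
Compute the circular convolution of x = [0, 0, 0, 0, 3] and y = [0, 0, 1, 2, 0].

(x ⊛ y)[n] = Σ(m=0 to 4) x[m] · y[(n-m) mod 5]

Computing each output sample:
(x ⊛ y)[0] = 0
(x ⊛ y)[1] = 3
(x ⊛ y)[2] = 6
(x ⊛ y)[3] = 0
(x ⊛ y)[4] = 0

x ⊛ y = [0, 3, 6, 0, 0]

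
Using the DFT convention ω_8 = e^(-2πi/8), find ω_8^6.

ω_8^6 = e^(-2πi·6/8)
= cos(-2π·6/8) + i·sin(-2π·6/8)
= cos(-12π/8) + i·sin(-12π/8)

ω_8^6 = cos(-12π/8) + i·sin(-12π/8) = 1i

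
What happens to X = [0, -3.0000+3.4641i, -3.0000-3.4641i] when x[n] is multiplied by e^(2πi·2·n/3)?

Modulation property: DFT(ω_3^(-2n)·x[n]) = X[(k-2) mod 3], so circularly shift X by 2 positions.

X[k-2] = [-3.0000+3.4641i, -3.0000-3.4641i, 0]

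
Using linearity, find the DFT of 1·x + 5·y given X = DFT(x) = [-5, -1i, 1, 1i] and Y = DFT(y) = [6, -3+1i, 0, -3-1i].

By linearity: DFT(1x + 5y) = 1·DFT(x) + 5·DFT(y)
= 1·[-5, -1i, 1, 1i] + 5·[6, -3+1i, 0, -3-1i]

Computing element-wise:
Z[0] = 1·(-5) + 5·(6) = 25
Z[1] = 1·(-1i) + 5·(-3+1i) = -15+4i
Z[2] = 1·(1) + 5·(0) = 1
Z[3] = 1·(1i) + 5·(-3-1i) = -15-4i

DFT(1x + 5y) = 1·X + 5·Y = [25, -15+4i, 1, -15-4i]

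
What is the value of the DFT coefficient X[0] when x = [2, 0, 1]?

X[0] = Σ(n=0 to 2) x[n] · ω_3^0 = Σ x[n]
= (2) + (0) + (1)

X[0] = 3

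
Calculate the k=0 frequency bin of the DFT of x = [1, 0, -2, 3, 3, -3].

X[0] = Σ(n=0 to 5) x[n] · ω_6^0 = Σ x[n]
= (1) + (0) + (-2) + (3) + (3) + (-3)

X[0] = 2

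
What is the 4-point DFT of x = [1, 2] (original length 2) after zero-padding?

Original 2-point DFT: [3, -1]
Zero-padded 4-point DFT provides frequency interpolation.

DFT_4([x, 0, ...]) = [3, 1-2i, -1, 1+2i]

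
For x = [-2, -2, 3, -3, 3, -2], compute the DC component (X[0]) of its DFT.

X[0] = Σ(n=0 to 5) x[n] · ω_6^0 = Σ x[n]
= (-2) + (-2) + (3) + (-3) + (3) + (-2)

X[0] = -3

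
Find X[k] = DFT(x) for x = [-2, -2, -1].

X[k] = Σ(n=0 to 2) x[n] · ω_3^(nk)
where ω_3 = e^(-2πi/3)

Computing each X[k]:
X[0] = -5
X[1] = -0.5000+0.8660i
X[2] = -0.5000-0.8660i

X = [-5, -0.5000+0.8660i, -0.5000-0.8660i]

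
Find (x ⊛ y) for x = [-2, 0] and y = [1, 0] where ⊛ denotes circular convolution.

(x ⊛ y)[n] = Σ(m=0 to 1) x[m] · y[(n-m) mod 2]

Computing each output sample:
(x ⊛ y)[0] = -2
(x ⊛ y)[1] = 0

x ⊛ y = [-2, 0]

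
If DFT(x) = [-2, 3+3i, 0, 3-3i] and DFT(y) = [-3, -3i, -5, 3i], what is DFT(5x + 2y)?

By linearity: DFT(5x + 2y) = 5·DFT(x) + 2·DFT(y)
= 5·[-2, 3+3i, 0, 3-3i] + 2·[-3, -3i, -5, 3i]

Computing element-wise:
Z[0] = 5·(-2) + 2·(-3) = -16
Z[1] = 5·(3+3i) + 2·(-3i) = 15+9i
Z[2] = 5·(0) + 2·(-5) = -10
Z[3] = 5·(3-3i) + 2·(3i) = 15-9i

DFT(5x + 2y) = 5·X + 2·Y = [-16, 15+9i, -10, 15-9i]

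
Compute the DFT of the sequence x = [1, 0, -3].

X[k] = Σ(n=0 to 2) x[n] · ω_3^(nk)
where ω_3 = e^(-2πi/3)

Computing each X[k]:
X[0] = -2
X[1] = 2.5000-2.5981i
X[2] = 2.5000+2.5981i

X = [-2, 2.5000-2.5981i, 2.5000+2.5981i]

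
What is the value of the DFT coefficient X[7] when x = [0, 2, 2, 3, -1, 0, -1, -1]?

X[7] = Σ(n=0 to 7) x[n] · ω_8^(7n) where ω_8 = e^(-2πi/8)
= (0)·ω_8^0 + (2)·ω_8^7 + (2)·ω_8^14 + (3)·ω_8^21 + (-1)·ω_8^28 + (0)·ω_8^35 + (-1)·ω_8^42 + (-1)·ω_8^49

X[7] = -0.4142+7.2426i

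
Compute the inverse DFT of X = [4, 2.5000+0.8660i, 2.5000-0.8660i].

x[n] = (1/3) Σ(k=0 to 2) X[k] · e^(2πikn/3)

Computing each x[n]:
x[0] = 3
x[1] = 0
x[2] = 1

x = [3, 0, 1]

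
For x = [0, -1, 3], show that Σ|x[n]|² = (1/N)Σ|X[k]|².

Time domain:
Σ|x[n]|² = |0|² + |-1|² + |3|² = 10.0000

Frequency domain:
(1/3)Σ|X[k]|² = (1/3)(|2|² + |-1.0000+3.4641i|² + |-1.0000-3.4641i|²) = (1/3)·30.0000 = 10.0000

Both sides agree, confirming Parseval's theorem.

Σ|x[n]|² = (1/N)Σ|X[k]|² = 10.0000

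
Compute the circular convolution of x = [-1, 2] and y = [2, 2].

(x ⊛ y)[n] = Σ(m=0 to 1) x[m] · y[(n-m) mod 2]

Computing each output sample:
(x ⊛ y)[0] = 2
(x ⊛ y)[1] = 2

x ⊛ y = [2, 2]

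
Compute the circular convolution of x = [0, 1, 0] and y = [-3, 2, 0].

(x ⊛ y)[n] = Σ(m=0 to 2) x[m] · y[(n-m) mod 3]

Computing each output sample:
(x ⊛ y)[0] = 0
(x ⊛ y)[1] = -3
(x ⊛ y)[2] = 2

x ⊛ y = [0, -3, 2]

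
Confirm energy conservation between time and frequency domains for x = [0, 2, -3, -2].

Time domain:
Σ|x[n]|² = |0|² + |2|² + |-3|² + |-2|² = 17.0000

Frequency domain:
(1/4)Σ|X[k]|² = (1/4)(|-3|² + |3-4i|² + |-3|² + |3+4i|²) = (1/4)·68.0000 = 17.0000

Both sides agree, confirming Parseval's theorem.

Σ|x[n]|² = (1/N)Σ|X[k]|² = 17.0000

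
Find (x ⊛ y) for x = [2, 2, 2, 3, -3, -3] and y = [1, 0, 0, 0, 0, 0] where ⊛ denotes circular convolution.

(x ⊛ y)[n] = Σ(m=0 to 5) x[m] · y[(n-m) mod 6]

Computing each output sample:
(x ⊛ y)[0] = 2
(x ⊛ y)[1] = 2
(x ⊛ y)[2] = 2
(x ⊛ y)[3] = 3
(x ⊛ y)[4] = -3
(x ⊛ y)[5] = -3

x ⊛ y = [2, 2, 2, 3, -3, -3]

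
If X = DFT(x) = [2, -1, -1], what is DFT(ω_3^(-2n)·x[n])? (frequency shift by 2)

Modulation property: DFT(ω_3^(-2n)·x[n]) = X[(k-2) mod 3], so circularly shift X by 2 positions.

X[k-2] = [-1, -1, 2]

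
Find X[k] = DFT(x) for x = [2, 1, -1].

X[k] = Σ(n=0 to 2) x[n] · ω_3^(nk)
where ω_3 = e^(-2πi/3)

Computing each X[k]:
X[0] = 2
X[1] = 2.0000-1.7321i
X[2] = 2.0000+1.7321i

X = [2, 2.0000-1.7321i, 2.0000+1.7321i]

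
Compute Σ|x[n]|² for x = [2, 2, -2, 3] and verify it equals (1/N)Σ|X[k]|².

Time domain:
Σ|x[n]|² = |2|² + |2|² + |-2|² + |3|² = 21.0000

Frequency domain:
(1/4)Σ|X[k]|² = (1/4)(|5|² + |4+1i|² + |-5|² + |4-1i|²) = (1/4)·84.0000 = 21.0000

Both sides agree, confirming Parseval's theorem.

Σ|x[n]|² = (1/N)Σ|X[k]|² = 21.0000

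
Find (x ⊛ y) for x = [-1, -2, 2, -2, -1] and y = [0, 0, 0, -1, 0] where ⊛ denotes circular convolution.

(x ⊛ y)[n] = Σ(m=0 to 4) x[m] · y[(n-m) mod 5]

Computing each output sample:
(x ⊛ y)[0] = -2
(x ⊛ y)[1] = 2
(x ⊛ y)[2] = 1
(x ⊛ y)[3] = 1
(x ⊛ y)[4] = 2

x ⊛ y = [-2, 2, 1, 1, 2]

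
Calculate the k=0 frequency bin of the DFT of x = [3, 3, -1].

X[0] = Σ(n=0 to 2) x[n] · ω_3^0 = Σ x[n]
= (3) + (3) + (-1)

X[0] = 5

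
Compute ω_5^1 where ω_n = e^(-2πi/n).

ω_5^1 = e^(-2πi·1/5)
= cos(-2π·1/5) + i·sin(-2π·1/5)
= cos(-2π/5) + i·sin(-2π/5)

ω_5^1 = cos(-2π/5) + i·sin(-2π/5) = 0.3090-0.9511i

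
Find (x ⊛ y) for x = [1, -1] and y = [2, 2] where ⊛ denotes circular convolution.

(x ⊛ y)[n] = Σ(m=0 to 1) x[m] · y[(n-m) mod 2]

Computing each output sample:
(x ⊛ y)[0] = 0
(x ⊛ y)[1] = 0

x ⊛ y = [0, 0]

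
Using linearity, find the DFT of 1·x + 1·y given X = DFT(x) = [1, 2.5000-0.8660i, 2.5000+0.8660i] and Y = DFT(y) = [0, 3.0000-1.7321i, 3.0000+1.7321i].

By linearity: DFT(1x + 1y) = 1·DFT(x) + 1·DFT(y)
= 1·[1, 2.5000-0.8660i, 2.5000+0.8660i] + 1·[0, 3.0000-1.7321i, 3.0000+1.7321i]

Computing element-wise:
Z[0] = 1·(1) + 1·(0) = 1
Z[1] = 1·(2.5000-0.8660i) + 1·(3.0000-1.7321i) = 5.5000-2.5981i
Z[2] = 1·(2.5000+0.8660i) + 1·(3.0000+1.7321i) = 5.5000+2.5981i

DFT(1x + 1y) = 1·X + 1·Y = [1, 5.5000-2.5981i, 5.5000+2.5981i]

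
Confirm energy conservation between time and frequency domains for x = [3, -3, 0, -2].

Time domain:
Σ|x[n]|² = |3|² + |-3|² + |0|² + |-2|² = 22.0000

Frequency domain:
(1/4)Σ|X[k]|² = (1/4)(|-2|² + |3+1i|² + |8|² + |3-1i|²) = (1/4)·88.0000 = 22.0000

Both sides agree, confirming Parseval's theorem.

Σ|x[n]|² = (1/N)Σ|X[k]|² = 22.0000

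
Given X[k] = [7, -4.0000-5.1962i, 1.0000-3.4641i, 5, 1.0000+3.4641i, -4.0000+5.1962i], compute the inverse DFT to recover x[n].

x[n] = (1/6) Σ(k=0 to 5) X[k] · e^(2πikn/6)

Computing each x[n]:
x[0] = 1
x[1] = 2
x[2] = 3
x[3] = 2
x[4] = 2
x[5] = -3

x = [1, 2, 3, 2, 2, -3]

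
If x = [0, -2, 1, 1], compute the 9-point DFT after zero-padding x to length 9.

Original 4-point DFT: [0, -1+3i, 2, -1-3i]
Zero-padded 9-point DFT provides frequency interpolation.

DFT_9([x, 0, ...]) = [0, -1.8584-0.5653i, -1.7870+2.4936i, 1.5000+2.5981i, 2.1454+0.4608i, 2.1454-0.4608i, 1.5000-2.5981i, -1.7870-2.4936i, -1.8584+0.5653i]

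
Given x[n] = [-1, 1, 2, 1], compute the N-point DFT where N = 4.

X[k] = Σ(n=0 to 3) x[n] · ω_4^(nk)
where ω_4 = e^(-2πi/4)

Computing each X[k]:
X[0] = 3
X[1] = -3
X[2] = -1
X[3] = -3

X = [3, -3, -1, -3]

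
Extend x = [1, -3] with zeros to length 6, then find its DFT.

Original 2-point DFT: [-2, 4]
Zero-padded 6-point DFT provides frequency interpolation.

DFT_6([x, 0, ...]) = [-2, -0.5000+2.5981i, 2.5000+2.5981i, 4, 2.5000-2.5981i, -0.5000-2.5981i]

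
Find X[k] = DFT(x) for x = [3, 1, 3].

X[k] = Σ(n=0 to 2) x[n] · ω_3^(nk)
where ω_3 = e^(-2πi/3)

Computing each X[k]:
X[0] = 7
X[1] = 1.0000+1.7321i
X[2] = 1.0000-1.7321i

X = [7, 1.0000+1.7321i, 1.0000-1.7321i]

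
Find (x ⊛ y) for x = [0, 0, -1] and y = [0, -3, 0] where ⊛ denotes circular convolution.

(x ⊛ y)[n] = Σ(m=0 to 2) x[m] · y[(n-m) mod 3]

Computing each output sample:
(x ⊛ y)[0] = 3
(x ⊛ y)[1] = 0
(x ⊛ y)[2] = 0

x ⊛ y = [3, 0, 0]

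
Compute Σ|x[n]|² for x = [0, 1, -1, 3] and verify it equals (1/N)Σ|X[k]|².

Time domain:
Σ|x[n]|² = |0|² + |1|² + |-1|² + |3|² = 11.0000

Frequency domain:
(1/4)Σ|X[k]|² = (1/4)(|3|² + |1+2i|² + |-5|² + |1-2i|²) = (1/4)·44.0000 = 11.0000

Both sides agree, confirming Parseval's theorem.

Σ|x[n]|² = (1/N)Σ|X[k]|² = 11.0000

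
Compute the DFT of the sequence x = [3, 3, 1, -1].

X[k] = Σ(n=0 to 3) x[n] · ω_4^(nk)
where ω_4 = e^(-2πi/4)

Computing each X[k]:
X[0] = 6
X[1] = 2-4i
X[2] = 2
X[3] = 2+4i

X = [6, 2-4i, 2, 2+4i]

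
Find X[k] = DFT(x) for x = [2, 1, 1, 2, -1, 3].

X[k] = Σ(n=0 to 5) x[n] · ω_6^(nk)
where ω_6 = e^(-2πi/6)

Computing each X[k]:
X[0] = 8
X[1] = 2
X[2] = 2.0000+3.4641i
X[3] = -4
X[4] = 2.0000-3.4641i
X[5] = 2

X = [8, 2, 2.0000+3.4641i, -4, 2.0000-3.4641i, 2]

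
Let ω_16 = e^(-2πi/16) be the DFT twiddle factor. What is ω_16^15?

ω_16^15 = e^(-2πi·15/16)
= cos(-2π·15/16) + i·sin(-2π·15/16)
= cos(-30π/16) + i·sin(-30π/16)

ω_16^15 = cos(-30π/16) + i·sin(-30π/16) = 0.9239+0.3827i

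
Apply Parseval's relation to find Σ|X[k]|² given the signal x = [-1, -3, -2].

Parseval: Σ|x[n]|² = (1/N)Σ|X[k]|², so Σ|X[k]|² = N·Σ|x[n]|² = 3·14.0000

Σ|X[k]|² = N·Σ|x[n]|² = 3·14.0000 = 42.0000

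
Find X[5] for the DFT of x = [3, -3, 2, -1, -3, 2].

X[5] = Σ(n=0 to 5) x[n] · ω_6^(5n) where ω_6 = e^(-2πi/6)
= (3)·ω_6^0 + (-3)·ω_6^5 + (2)·ω_6^10 + (-1)·ω_6^15 + (-3)·ω_6^20 + (2)·ω_6^25

X[5] = 4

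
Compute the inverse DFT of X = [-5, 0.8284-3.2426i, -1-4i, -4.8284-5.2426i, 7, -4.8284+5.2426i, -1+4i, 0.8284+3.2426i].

x[n] = (1/8) Σ(k=0 to 7) X[k] · e^(2πikn/8)

Computing each x[n]:
x[0] = -1
x[1] = 2
x[2] = 0
x[3] = -2
x[4] = 1
x[5] = -3
x[6] = 1
x[7] = -3

x = [-1, 2, 0, -2, 1, -3, 1, -3]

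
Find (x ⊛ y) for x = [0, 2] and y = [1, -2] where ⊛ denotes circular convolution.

(x ⊛ y)[n] = Σ(m=0 to 1) x[m] · y[(n-m) mod 2]

Computing each output sample:
(x ⊛ y)[0] = -4
(x ⊛ y)[1] = 2

x ⊛ y = [-4, 2]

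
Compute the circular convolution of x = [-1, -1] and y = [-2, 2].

(x ⊛ y)[n] = Σ(m=0 to 1) x[m] · y[(n-m) mod 2]

Computing each output sample:
(x ⊛ y)[0] = 0
(x ⊛ y)[1] = 0

x ⊛ y = [0, 0]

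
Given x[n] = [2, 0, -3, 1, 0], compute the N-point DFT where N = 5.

X[k] = Σ(n=0 to 4) x[n] · ω_5^(nk)
where ω_5 = e^(-2πi/5)

Computing each X[k]:
X[0] = 0
X[1] = 3.6180+2.3511i
X[2] = 1.3820-3.8042i
X[3] = 1.3820+3.8042i
X[4] = 3.6180-2.3511i

X = [0, 3.6180+2.3511i, 1.3820-3.8042i, 1.3820+3.8042i, 3.6180-2.3511i]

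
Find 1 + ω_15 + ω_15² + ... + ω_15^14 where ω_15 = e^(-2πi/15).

Sum of all nth roots of unity equals 0 for n > 1 (geometric series with r ≠ 1).

0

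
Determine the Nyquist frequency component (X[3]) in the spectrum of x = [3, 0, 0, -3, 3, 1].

X[3] = Σ(n=0 to 5) x[n] · ω_6^(3n) where ω_6 = e^(-2πi/6)
= (3)·ω_6^0 + (0)·ω_6^3 + (0)·ω_6^6 + (-3)·ω_6^9 + (3)·ω_6^12 + (1)·ω_6^15

X[3] = 8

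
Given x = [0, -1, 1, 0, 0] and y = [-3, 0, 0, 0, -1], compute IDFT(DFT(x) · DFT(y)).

(x ⊛ y)[n] = Σ(m=0 to 4) x[m] · y[(n-m) mod 5]

Computing each output sample:
(x ⊛ y)[0] = 1
(x ⊛ y)[1] = 2
(x ⊛ y)[2] = -3
(x ⊛ y)[3] = 0
(x ⊛ y)[4] = 0

x ⊛ y = [1, 2, -3, 0, 0]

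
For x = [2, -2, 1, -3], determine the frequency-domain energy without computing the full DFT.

Parseval: Σ|x[n]|² = (1/N)Σ|X[k]|², so Σ|X[k]|² = N·Σ|x[n]|² = 4·18.0000

Σ|X[k]|² = N·Σ|x[n]|² = 4·18.0000 = 72.0000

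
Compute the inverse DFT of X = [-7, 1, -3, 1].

x[n] = (1/4) Σ(k=0 to 3) X[k] · e^(2πikn/4)

Computing each x[n]:
x[0] = -2
x[1] = -1
x[2] = -3
x[3] = -1

x = [-2, -1, -3, -1]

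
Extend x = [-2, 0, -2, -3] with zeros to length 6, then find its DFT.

Original 4-point DFT: [-7, -3i, -1, 3i]
Zero-padded 6-point DFT provides frequency interpolation.

DFT_6([x, 0, ...]) = [-7, 2.0000+1.7321i, -4.0000-1.7321i, -1, -4.0000+1.7321i, 2.0000-1.7321i]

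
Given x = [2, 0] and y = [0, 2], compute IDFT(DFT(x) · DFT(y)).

(x ⊛ y)[n] = Σ(m=0 to 1) x[m] · y[(n-m) mod 2]

Computing each output sample:
(x ⊛ y)[0] = 0
(x ⊛ y)[1] = 4

x ⊛ y = [0, 4]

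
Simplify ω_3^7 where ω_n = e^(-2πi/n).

Since ω_3^3 = 1, powers reduce modulo 3.
7 mod 3 = 1
So ω_3^7 = ω_3^1 = e^(-2πi·1/3)

ω_3^7 = ω_3^1 = -0.5000-0.8660i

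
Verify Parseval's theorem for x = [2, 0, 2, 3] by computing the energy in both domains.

Time domain:
Σ|x[n]|² = |2|² + |0|² + |2|² + |3|² = 17.0000

Frequency domain:
(1/4)Σ|X[k]|² = (1/4)(|7|² + |3i|² + |1|² + |-3i|²) = (1/4)·68.0000 = 17.0000

Both sides agree, confirming Parseval's theorem.

Σ|x[n]|² = (1/N)Σ|X[k]|² = 17.0000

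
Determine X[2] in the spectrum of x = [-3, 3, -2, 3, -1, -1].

X[2] = Σ(n=0 to 5) x[n] · ω_6^(2n) where ω_6 = e^(-2πi/6)
= (-3)·ω_6^0 + (3)·ω_6^2 + (-2)·ω_6^4 + (3)·ω_6^6 + (-1)·ω_6^8 + (-1)·ω_6^10

X[2] = 0.5000-4.3301i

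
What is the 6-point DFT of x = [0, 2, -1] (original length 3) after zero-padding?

Original 3-point DFT: [1, -0.5000-2.5981i, -0.5000+2.5981i]
Zero-padded 6-point DFT provides frequency interpolation.

DFT_6([x, 0, ...]) = [1, 1.5000-0.8660i, -0.5000-2.5981i, -3, -0.5000+2.5981i, 1.5000+0.8660i]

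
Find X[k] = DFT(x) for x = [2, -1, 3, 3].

X[k] = Σ(n=0 to 3) x[n] · ω_4^(nk)
where ω_4 = e^(-2πi/4)

Computing each X[k]:
X[0] = 7
X[1] = -1+4i
X[2] = 3
X[3] = -1-4i

X = [7, -1+4i, 3, -1-4i]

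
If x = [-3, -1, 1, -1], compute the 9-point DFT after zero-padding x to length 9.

Original 4-point DFT: [-4, -4, 0, -4]
Zero-padded 9-point DFT provides frequency interpolation.

DFT_9([x, 0, ...]) = [-4, -3.0924+0.5240i, -3.6133-0.2232i, -4.0000+1.7321i, -0.7943+1.8508i, -0.7943-1.8508i, -4.0000-1.7321i, -3.6133+0.2232i, -3.0924-0.5240i]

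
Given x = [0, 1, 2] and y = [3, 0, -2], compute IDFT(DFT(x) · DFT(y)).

(x ⊛ y)[n] = Σ(m=0 to 2) x[m] · y[(n-m) mod 3]

Computing each output sample:
(x ⊛ y)[0] = -2
(x ⊛ y)[1] = -1
(x ⊛ y)[2] = 6

x ⊛ y = [-2, -1, 6]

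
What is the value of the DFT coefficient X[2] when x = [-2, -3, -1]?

X[2] = Σ(n=0 to 2) x[n] · ω_3^(2n) where ω_3 = e^(-2πi/3)
= (-2)·ω_3^0 + (-3)·ω_3^2 + (-1)·ω_3^4

X[2] = -1.7321i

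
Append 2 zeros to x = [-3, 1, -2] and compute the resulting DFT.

Original 3-point DFT: [-4, -2.5000-2.5981i, -2.5000+2.5981i]
Zero-padded 5-point DFT provides frequency interpolation.

DFT_5([x, 0, ...]) = [-4, -1.0729+0.2245i, -4.4271-2.4899i, -4.4271+2.4899i, -1.0729-0.2245i]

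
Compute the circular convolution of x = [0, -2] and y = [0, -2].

(x ⊛ y)[n] = Σ(m=0 to 1) x[m] · y[(n-m) mod 2]

Computing each output sample:
(x ⊛ y)[0] = 4
(x ⊛ y)[1] = 0

x ⊛ y = [4, 0]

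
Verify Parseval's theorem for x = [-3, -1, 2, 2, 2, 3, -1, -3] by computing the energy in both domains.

Time domain:
Σ|x[n]|² = |-3|² + |-1|² + |2|² + |2|² + |2|² + |3|² + |-1|² + |-3|² = 41.0000

Frequency domain:
(1/8)Σ|X[k]|² = (1/8)(|1|² + |-11.3640-3.7071i|² + |-2-3i|² + |1.3640+2.2929i|² + |-1|² + |1.3640-2.2929i|² + |-2+3i|² + |-11.3640+3.7071i|²) = (1/8)·328.0000 = 41.0000

Both sides agree, confirming Parseval's theorem.

Σ|x[n]|² = (1/N)Σ|X[k]|² = 41.0000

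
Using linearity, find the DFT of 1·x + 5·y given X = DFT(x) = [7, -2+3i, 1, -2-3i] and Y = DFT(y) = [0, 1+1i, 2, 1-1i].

By linearity: DFT(1x + 5y) = 1·DFT(x) + 5·DFT(y)
= 1·[7, -2+3i, 1, -2-3i] + 5·[0, 1+1i, 2, 1-1i]

Computing element-wise:
Z[0] = 1·(7) + 5·(0) = 7
Z[1] = 1·(-2+3i) + 5·(1+1i) = 3+8i
Z[2] = 1·(1) + 5·(2) = 11
Z[3] = 1·(-2-3i) + 5·(1-1i) = 3-8i

DFT(1x + 5y) = 1·X + 5·Y = [7, 3+8i, 11, 3-8i]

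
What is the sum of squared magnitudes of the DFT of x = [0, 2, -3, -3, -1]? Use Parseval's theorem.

Parseval: Σ|x[n]|² = (1/N)Σ|X[k]|², so Σ|X[k]|² = N·Σ|x[n]|² = 5·23.0000

Σ|X[k]|² = N·Σ|x[n]|² = 5·23.0000 = 115.0000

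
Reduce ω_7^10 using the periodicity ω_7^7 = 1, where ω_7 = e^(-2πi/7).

Since ω_7^7 = 1, powers reduce modulo 7.
10 mod 7 = 3
So ω_7^10 = ω_7^3 = e^(-2πi·3/7)

ω_7^10 = ω_7^3 = -0.9010-0.4339i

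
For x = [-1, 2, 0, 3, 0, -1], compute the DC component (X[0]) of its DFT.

X[0] = Σ(n=0 to 5) x[n] · ω_6^0 = Σ x[n]
= (-1) + (2) + (0) + (3) + (0) + (-1)

X[0] = 3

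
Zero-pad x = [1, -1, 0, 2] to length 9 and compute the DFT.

Original 4-point DFT: [2, 1+3i, 0, 1-3i]
Zero-padded 9-point DFT provides frequency interpolation.

DFT_9([x, 0, ...]) = [2, -0.7660-1.0893i, -0.1736+2.7169i, 3.5000+0.8660i, 0.9397-1.3900i, 0.9397+1.3900i, 3.5000-0.8660i, -0.1736-2.7169i, -0.7660+1.0893i]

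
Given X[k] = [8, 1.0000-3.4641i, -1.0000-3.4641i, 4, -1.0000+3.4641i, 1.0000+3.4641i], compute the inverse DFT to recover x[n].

x[n] = (1/6) Σ(k=0 to 5) X[k] · e^(2πikn/6)

Computing each x[n]:
x[0] = 2
x[1] = 3
x[2] = 2
x[3] = 0
x[4] = 2
x[5] = -1

x = [2, 3, 2, 0, 2, -1]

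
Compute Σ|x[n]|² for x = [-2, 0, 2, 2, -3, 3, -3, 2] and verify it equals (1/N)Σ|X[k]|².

Time domain:
Σ|x[n]|² = |-2|² + |0|² + |2|² + |2|² + |-3|² + |3|² + |-3|² + |2|² = 43.0000

Frequency domain:
(1/8)Σ|X[k]|² = (1/8)(|1|² + |-1.1213-2.8787i|² + |-4+1i|² + |3.1213+7.1213i|² + |-13|² + |3.1213-7.1213i|² + |-4-1i|² + |-1.1213+2.8787i|²) = (1/8)·344.0000 = 43.0000

Both sides agree, confirming Parseval's theorem.

Σ|x[n]|² = (1/N)Σ|X[k]|² = 43.0000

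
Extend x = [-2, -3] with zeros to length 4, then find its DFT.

Original 2-point DFT: [-5, 1]
Zero-padded 4-point DFT provides frequency interpolation.

DFT_4([x, 0, ...]) = [-5, -2+3i, 1, -2-3i]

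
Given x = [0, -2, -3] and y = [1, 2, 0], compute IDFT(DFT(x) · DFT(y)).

(x ⊛ y)[n] = Σ(m=0 to 2) x[m] · y[(n-m) mod 3]

Computing each output sample:
(x ⊛ y)[0] = -6
(x ⊛ y)[1] = -2
(x ⊛ y)[2] = -7

x ⊛ y = [-6, -2, -7]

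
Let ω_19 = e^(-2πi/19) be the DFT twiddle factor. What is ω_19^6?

ω_19^6 = e^(-2πi·6/19)
= cos(-2π·6/19) + i·sin(-2π·6/19)
= cos(-12π/19) + i·sin(-12π/19)

ω_19^6 = cos(-12π/19) + i·sin(-12π/19) = -0.4017-0.9158i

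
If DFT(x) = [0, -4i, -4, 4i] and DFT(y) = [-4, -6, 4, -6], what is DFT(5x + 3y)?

By linearity: DFT(5x + 3y) = 5·DFT(x) + 3·DFT(y)
= 5·[0, -4i, -4, 4i] + 3·[-4, -6, 4, -6]

Computing element-wise:
Z[0] = 5·(0) + 3·(-4) = -12
Z[1] = 5·(-4i) + 3·(-6) = -18-20i
Z[2] = 5·(-4) + 3·(4) = -8
Z[3] = 5·(4i) + 3·(-6) = -18+20i

DFT(5x + 3y) = 5·X + 3·Y = [-12, -18-20i, -8, -18+20i]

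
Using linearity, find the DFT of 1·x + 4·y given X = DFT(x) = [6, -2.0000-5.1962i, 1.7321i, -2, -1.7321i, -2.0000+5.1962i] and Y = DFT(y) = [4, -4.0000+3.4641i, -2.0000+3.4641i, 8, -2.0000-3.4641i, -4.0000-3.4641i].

By linearity: DFT(1x + 4y) = 1·DFT(x) + 4·DFT(y)
= 1·[6, -2.0000-5.1962i, 1.7321i, -2, -1.7321i, -2.0000+5.1962i] + 4·[4, -4.0000+3.4641i, -2.0000+3.4641i, 8, -2.0000-3.4641i, -4.0000-3.4641i]

Computing element-wise:
Z[0] = 1·(6) + 4·(4) = 22
Z[1] = 1·(-2.0000-5.1962i) + 4·(-4.0000+3.4641i) = -18.0000+8.6602i
Z[2] = 1·(1.7321i) + 4·(-2.0000+3.4641i) = -8.0000+15.5885i
Z[3] = 1·(-2) + 4·(8) = 30
Z[4] = 1·(-1.7321i) + 4·(-2.0000-3.4641i) = -8.0000-15.5885i
Z[5] = 1·(-2.0000+5.1962i) + 4·(-4.0000-3.4641i) = -18.0000-8.6602i

DFT(1x + 4y) = 1·X + 4·Y = [22, -18.0000+8.6602i, -8.0000+15.5885i, 30, -8.0000-15.5885i, -18.0000-8.6602i]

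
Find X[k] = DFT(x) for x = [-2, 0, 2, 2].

X[k] = Σ(n=0 to 3) x[n] · ω_4^(nk)
where ω_4 = e^(-2πi/4)

Computing each X[k]:
X[0] = 2
X[1] = -4+2i
X[2] = -2
X[3] = -4-2i

X = [2, -4+2i, -2, -4-2i]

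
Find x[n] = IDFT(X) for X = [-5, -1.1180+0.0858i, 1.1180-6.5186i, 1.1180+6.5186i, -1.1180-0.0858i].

x[n] = (1/5) Σ(k=0 to 4) X[k] · e^(2πikn/5)

Computing each x[n]:
x[0] = -1
x[1] = 0
x[2] = -3
x[3] = 2
x[4] = -3

x = [-1, 0, -3, 2, -3]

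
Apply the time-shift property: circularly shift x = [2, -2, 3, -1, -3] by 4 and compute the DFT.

Time shift by 4: X_shifted[k] = ω_5^(4k) · X[k]
Shifted x = [-2, 3, -1, -3, 2]

DFT(x[n-4]) = [-1, 2.7812-2.1266i, -7.2812+1.3143i, -7.2812-1.3143i, 2.7812+2.1266i]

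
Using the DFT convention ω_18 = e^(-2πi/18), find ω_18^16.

ω_18^16 = e^(-2πi·16/18)
= cos(-2π·16/18) + i·sin(-2π·16/18)
= cos(-32π/18) + i·sin(-32π/18)

ω_18^16 = cos(-32π/18) + i·sin(-32π/18) = 0.7660+0.6428i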